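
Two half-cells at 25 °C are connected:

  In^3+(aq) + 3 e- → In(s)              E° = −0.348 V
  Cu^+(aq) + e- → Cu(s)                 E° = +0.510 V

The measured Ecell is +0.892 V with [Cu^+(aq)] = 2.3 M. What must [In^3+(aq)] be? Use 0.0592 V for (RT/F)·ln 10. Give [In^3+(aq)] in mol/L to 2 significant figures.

Cu⁺/Cu is the cathode (higher E°); E°cell = +0.510 − (−0.348) = +0.858 V with n = 3.
Since E = E° − (0.0592/n)·log Q, log Q = n(E° − E)/0.0592 = −1.723.
Balancing electrons gives 3 Cu^+(aq) + In(s) → 3 Cu(s) + In^3+(aq); thus Q = [In^3+(aq)] / [Cu^+(aq)]^3.
Solving for the unknown gives log [In^3+(aq)] = −0.638, so [In^3+(aq)] ≈ 0.23 M.

0.23 M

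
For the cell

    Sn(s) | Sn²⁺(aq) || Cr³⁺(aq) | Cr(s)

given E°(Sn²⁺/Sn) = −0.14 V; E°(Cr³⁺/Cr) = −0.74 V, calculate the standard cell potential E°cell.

−0.60 V

By convention the left-hand electrode in cell notation is the anode (oxidation) and the right-hand electrode is the cathode (reduction).
E°cell = E°(right) − E°(left) = −0.74 − (−0.14) = −0.60 V.
The negative sign shows that, as written, the cell would require an external voltage to drive the reaction.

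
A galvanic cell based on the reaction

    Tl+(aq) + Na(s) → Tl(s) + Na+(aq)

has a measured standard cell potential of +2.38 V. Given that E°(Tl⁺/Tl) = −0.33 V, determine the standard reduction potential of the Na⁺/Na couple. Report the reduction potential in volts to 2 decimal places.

In the reaction as written the Tl⁺/Tl couple is reduced (cathode) and Na⁺/Na is oxidized (anode), so E°cell = E°(Tl⁺/Tl) − E°(Na⁺/Na).
E°(Na⁺/Na) = E°(cathode) − E°cell = −0.33 − (+2.38) = −2.71 V.

−2.71 V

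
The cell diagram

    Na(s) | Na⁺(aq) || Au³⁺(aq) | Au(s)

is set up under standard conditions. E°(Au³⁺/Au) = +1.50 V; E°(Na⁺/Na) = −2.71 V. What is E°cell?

+4.21 V

By convention the left-hand electrode in cell notation is the anode (oxidation) and the right-hand electrode is the cathode (reduction).
E°cell = E°(right) − E°(left) = +1.50 − (−2.71) = +4.21 V.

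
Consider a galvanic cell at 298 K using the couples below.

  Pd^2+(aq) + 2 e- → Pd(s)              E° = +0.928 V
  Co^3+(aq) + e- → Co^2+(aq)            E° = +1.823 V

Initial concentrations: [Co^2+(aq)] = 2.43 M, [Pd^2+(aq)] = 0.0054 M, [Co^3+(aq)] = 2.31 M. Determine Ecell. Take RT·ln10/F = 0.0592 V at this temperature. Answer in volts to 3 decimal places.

Since E°(Co³⁺/Co²⁺) > E°(Pd²⁺/Pd), Co³⁺/Co²⁺ serves as the cathode.
E°cell = +1.823 − (+0.928) = +0.895 V, with n = 2 electrons transferred.
The balanced reaction is 2 Co^3+(aq) + Pd(s) → 2 Co^2+(aq) + Pd^2+(aq), so Q = ([Co^2+(aq)]^2·[Pd^2+(aq)]) / [Co^3+(aq)]^2 = 0.00598 and log Q = −2.224.
Applying E = E° − (RT ln10/nF)·log Q gives +0.895 − (0.0592/2)(−2.224) = +0.961 V.

+0.961 V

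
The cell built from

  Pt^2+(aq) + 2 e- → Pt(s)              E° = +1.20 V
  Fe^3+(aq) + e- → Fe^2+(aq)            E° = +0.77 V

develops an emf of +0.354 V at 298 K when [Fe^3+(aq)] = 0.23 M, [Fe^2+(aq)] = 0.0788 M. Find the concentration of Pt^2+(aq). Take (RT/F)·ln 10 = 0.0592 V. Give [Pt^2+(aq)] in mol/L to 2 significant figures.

0.023 M

Pt²⁺/Pt is the cathode (higher E°); E°cell = +1.20 − (+0.77) = +0.43 V with n = 2.
Rearranging E = E° − (0.0592/n)·log Q gives log Q = 2(+0.43 − (+0.354))/0.0592 = 2.568.
The balanced reaction is Pt^2+(aq) + 2 Fe^2+(aq) → Pt(s) + 2 Fe^3+(aq), so Q = [Fe^3+(aq)]^2 / ([Pt^2+(aq)]·[Fe^2+(aq)]^2).
Solving for the unknown gives log [Pt^2+(aq)] = −1.638, so [Pt^2+(aq)] ≈ 0.023 M.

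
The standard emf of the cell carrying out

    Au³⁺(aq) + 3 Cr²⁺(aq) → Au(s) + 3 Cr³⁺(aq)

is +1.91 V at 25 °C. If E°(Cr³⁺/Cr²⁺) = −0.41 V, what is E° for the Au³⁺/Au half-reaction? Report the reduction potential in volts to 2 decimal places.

+1.50 V

In the reaction as written the Au³⁺/Au couple is reduced (cathode) and Cr³⁺/Cr²⁺ is oxidized (anode), so E°cell = E°(Au³⁺/Au) − E°(Cr³⁺/Cr²⁺).
E°(Au³⁺/Au) = E°cell + E°(anode) = +1.91 + (−0.41) = +1.50 V.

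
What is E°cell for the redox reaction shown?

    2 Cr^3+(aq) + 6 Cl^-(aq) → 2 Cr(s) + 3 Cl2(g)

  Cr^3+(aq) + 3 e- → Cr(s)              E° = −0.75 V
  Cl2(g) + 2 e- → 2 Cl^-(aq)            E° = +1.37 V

Cr^3+(aq) gains electrons, so the Cr³⁺/Cr couple is the cathode; the Cl₂/Cl⁻ couple is the anode.
E°cell = E°(cathode) − E°(anode) = −0.75 − (+1.37) = −2.12 V.

−2.12 V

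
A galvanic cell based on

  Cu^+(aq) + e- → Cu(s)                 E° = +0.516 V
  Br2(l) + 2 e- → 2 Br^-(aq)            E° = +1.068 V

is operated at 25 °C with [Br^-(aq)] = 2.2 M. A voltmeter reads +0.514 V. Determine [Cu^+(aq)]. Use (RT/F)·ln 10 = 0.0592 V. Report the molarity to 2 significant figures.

Br₂/Br⁻ is the cathode (higher E°); E°cell = +1.068 − (+0.516) = +0.552 V with n = 2.
From the Nernst equation, log Q = n(E° − E)/0.0592 = 2·(+0.552 − (+0.514))/0.0592 = 1.284.
For Br2(l) + 2 Cu(s) → 2 Br^-(aq) + 2 Cu^+(aq), the reaction quotient is Q = [Br^-(aq)]^2·[Cu^+(aq)]^2.
Substituting the known concentrations and solving, log [Cu^+(aq)] = 0.300 and [Cu^+(aq)] = 2.0 M.

2.0 M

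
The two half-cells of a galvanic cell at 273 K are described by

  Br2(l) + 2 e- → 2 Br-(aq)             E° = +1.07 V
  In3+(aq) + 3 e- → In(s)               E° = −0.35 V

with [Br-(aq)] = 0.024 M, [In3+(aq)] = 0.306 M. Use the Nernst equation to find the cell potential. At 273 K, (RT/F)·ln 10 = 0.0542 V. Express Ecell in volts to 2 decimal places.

+1.52 V

The Br₂/Br⁻ couple has the more positive E°, so it is the cathode; In³⁺/In is the anode.
E°cell = +1.07 − (−0.35) = +1.42 V, with n = 6 electrons transferred.
Balancing gives 3 Br2(l) + 2 In(s) → 6 Br-(aq) + 2 In3+(aq); hence Q = [Br-(aq)]^6·[In3+(aq)]^2 = 1.79×10^−11 (log Q = −10.747).
By the Nernst equation, E = +1.42 − (0.0542/6)·(−10.747) = +1.52 V.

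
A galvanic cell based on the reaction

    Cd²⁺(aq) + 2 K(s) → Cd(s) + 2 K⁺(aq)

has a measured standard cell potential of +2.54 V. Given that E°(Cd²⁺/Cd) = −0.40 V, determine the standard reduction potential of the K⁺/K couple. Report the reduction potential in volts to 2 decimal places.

−2.94 V

In the reaction as written the Cd²⁺/Cd couple is reduced (cathode) and K⁺/K is oxidized (anode), so E°cell = E°(Cd²⁺/Cd) − E°(K⁺/K).
E°(K⁺/K) = E°(cathode) − E°cell = −0.40 − (+2.54) = −2.94 V.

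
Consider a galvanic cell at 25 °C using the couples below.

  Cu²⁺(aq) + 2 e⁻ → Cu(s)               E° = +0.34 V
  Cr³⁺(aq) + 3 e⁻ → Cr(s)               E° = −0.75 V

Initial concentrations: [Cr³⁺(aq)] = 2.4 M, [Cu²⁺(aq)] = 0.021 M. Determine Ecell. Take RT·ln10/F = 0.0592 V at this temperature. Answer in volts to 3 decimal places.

+1.033 V

The Cu²⁺/Cu couple has the more positive E°, so it is the cathode; Cr³⁺/Cr is the anode.
E°cell = +0.34 − (−0.75) = +1.09 V, with n = 6 electrons transferred.
The balanced reaction is 3 Cu²⁺(aq) + 2 Cr(s) → 3 Cu(s) + 2 Cr³⁺(aq), so Q = [Cr³⁺(aq)]^2 / [Cu²⁺(aq)]^3 = 6.22×10^5 and log Q = 5.794.
Applying E = E° − (RT ln10/nF)·log Q gives +1.09 − (0.0592/6)(5.794) = +1.033 V.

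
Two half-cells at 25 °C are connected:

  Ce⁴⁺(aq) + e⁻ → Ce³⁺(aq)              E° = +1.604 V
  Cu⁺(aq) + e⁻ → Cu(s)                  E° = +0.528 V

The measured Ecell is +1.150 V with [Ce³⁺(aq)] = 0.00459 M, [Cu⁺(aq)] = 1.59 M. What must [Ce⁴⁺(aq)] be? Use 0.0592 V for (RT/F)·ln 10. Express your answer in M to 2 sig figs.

0.13 M

The Ce⁴⁺/Ce³⁺ couple has the larger reduction potential, so it is the cathode: E°cell = +1.604 − (+0.528) = +1.076 V and n = 1.
Since E = E° − (0.0592/n)·log Q, log Q = n(E° − E)/0.0592 = −1.250.
For Ce⁴⁺(aq) + Cu(s) → Ce³⁺(aq) + Cu⁺(aq), the reaction quotient is Q = ([Ce³⁺(aq)]·[Cu⁺(aq)]) / [Ce⁴⁺(aq)].
Substituting the known concentrations and solving, log [Ce⁴⁺(aq)] = −0.887 and [Ce⁴⁺(aq)] = 0.13 M.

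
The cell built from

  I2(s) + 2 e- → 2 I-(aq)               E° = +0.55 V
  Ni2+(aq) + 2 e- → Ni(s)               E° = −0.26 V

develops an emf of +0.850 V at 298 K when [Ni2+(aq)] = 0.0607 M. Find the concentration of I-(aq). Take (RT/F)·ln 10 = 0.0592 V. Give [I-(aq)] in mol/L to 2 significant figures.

With I₂/I⁻ at the cathode and Ni²⁺/Ni at the anode, E°cell = +0.55 − (−0.26) = +0.81 V (n = 2).
Rearranging E = E° − (0.0592/n)·log Q gives log Q = 2(+0.81 − (+0.850))/0.0592 = −1.351.
For I2(s) + Ni(s) → 2 I-(aq) + Ni2+(aq), the reaction quotient is Q = [I-(aq)]^2·[Ni2+(aq)].
Substituting the known concentrations and solving, log [I-(aq)] = −0.067 and [I-(aq)] = 0.86 M.

0.86 M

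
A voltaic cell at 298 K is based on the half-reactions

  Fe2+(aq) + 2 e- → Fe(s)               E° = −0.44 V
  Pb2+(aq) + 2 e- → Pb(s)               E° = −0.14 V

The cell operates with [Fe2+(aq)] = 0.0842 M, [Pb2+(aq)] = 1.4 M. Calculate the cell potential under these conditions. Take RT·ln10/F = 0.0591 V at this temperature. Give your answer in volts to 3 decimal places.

+0.336 V

The Pb²⁺/Pb couple has the more positive E°, so it is the cathode; Fe²⁺/Fe is the anode.
E°cell = E°cat − E°an = −0.14 − (−0.44) = +0.30 V; n = 2.
For the overall reaction Pb2+(aq) + Fe(s) → Pb(s) + Fe2+(aq), Q = [Fe2+(aq)] / [Pb2+(aq)] = 0.0601, giving log Q = −1.221.
By the Nernst equation, E = +0.30 − (0.0591/2)·(−1.221) = +0.336 V.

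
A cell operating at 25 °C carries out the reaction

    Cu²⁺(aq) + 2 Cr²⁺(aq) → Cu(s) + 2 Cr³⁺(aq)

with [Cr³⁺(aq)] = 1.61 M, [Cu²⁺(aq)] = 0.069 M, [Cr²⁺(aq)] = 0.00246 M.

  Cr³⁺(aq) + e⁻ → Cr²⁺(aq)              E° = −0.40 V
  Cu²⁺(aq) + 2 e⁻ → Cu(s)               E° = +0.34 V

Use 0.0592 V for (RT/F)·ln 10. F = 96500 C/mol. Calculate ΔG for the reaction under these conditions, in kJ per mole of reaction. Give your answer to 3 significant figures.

E°cell = +0.34 − (−0.40) = +0.74 V; the balanced reaction transfers n = 2 electrons.
The reaction quotient is [Cr³⁺(aq)]^2 / ([Cu²⁺(aq)]·[Cr²⁺(aq)]^2) = 6.21×10^6; by Nernst, E = +0.74 − (0.0592/2)(6.793) = +0.5389 V.
Finally ΔG = −nFE = −(2)(96500 C/mol)(+0.5389 V) = −104 kJ/mol.

−104 kJ/mol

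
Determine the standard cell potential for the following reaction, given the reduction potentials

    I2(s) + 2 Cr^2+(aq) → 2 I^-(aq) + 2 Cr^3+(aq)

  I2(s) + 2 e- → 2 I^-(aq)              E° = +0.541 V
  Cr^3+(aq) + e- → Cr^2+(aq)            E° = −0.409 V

+0.950 V

In the reaction as written, I2(s) is reduced (cathode) and Cr^3+(aq) is produced by oxidation at the anode.
E°cell = E°(cathode) − E°(anode) = +0.541 − (−0.409) = +0.950 V.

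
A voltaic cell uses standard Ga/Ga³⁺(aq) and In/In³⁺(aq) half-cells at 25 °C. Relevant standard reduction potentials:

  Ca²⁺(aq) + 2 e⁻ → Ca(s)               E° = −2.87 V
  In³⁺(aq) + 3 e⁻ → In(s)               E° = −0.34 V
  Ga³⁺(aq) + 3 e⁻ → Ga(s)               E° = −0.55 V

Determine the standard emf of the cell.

Of the two couples in this cell, the one with the more positive reduction potential is reduced at the cathode: here that is In³⁺/In (−0.34 V); Ga³⁺/Ga (−0.55 V) is the anode.
E°cell = E°(cathode) − E°(anode) = −0.34 − (−0.55) = +0.21 V.

+0.21 V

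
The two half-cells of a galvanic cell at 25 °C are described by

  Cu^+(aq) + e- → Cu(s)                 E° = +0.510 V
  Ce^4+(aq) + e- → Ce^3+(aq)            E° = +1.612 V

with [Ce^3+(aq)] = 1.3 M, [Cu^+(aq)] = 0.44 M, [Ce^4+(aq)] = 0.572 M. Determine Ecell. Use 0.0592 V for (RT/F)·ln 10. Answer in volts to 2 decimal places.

+1.10 V

Ce⁴⁺/Ce³⁺ is reduced (cathode, E° = +1.612 V) and Cu⁺/Cu is oxidized (anode).
E°cell = E°cat − E°an = +1.612 − (+0.510) = +1.102 V; n = 1.
For the overall reaction Ce^4+(aq) + Cu(s) → Ce^3+(aq) + Cu^+(aq), Q = ([Ce^3+(aq)]·[Cu^+(aq)]) / [Ce^4+(aq)] = 1, giving log Q = 0.000.
E = E° − (0.0592/n)·log Q = +1.102 − (0.0592/1)(0.000) = +1.10 V.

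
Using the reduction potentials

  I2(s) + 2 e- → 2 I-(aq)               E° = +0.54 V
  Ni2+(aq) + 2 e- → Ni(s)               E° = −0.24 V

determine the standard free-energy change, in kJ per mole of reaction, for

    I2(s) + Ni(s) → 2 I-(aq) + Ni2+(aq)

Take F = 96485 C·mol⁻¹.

−151 kJ/mol

In the reaction as written I2(s) is reduced, so the I₂/I⁻ couple is the cathode and Ni²⁺/Ni is the anode.
E°cell = +0.54 − (−0.24) = +0.78 V; balancing electrons gives n = 2.
ΔG° = −nFE°cell = −(2)(96485)(+0.78) J/mol = −151 kJ/mol.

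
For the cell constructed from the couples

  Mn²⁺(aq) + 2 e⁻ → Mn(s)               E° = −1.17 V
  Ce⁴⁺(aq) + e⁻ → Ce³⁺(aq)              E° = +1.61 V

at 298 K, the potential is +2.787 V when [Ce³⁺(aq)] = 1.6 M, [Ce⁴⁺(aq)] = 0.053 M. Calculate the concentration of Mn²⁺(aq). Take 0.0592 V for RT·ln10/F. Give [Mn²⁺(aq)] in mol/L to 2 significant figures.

The Ce⁴⁺/Ce³⁺ couple has the larger reduction potential, so it is the cathode: E°cell = +1.61 − (−1.17) = +2.78 V and n = 2.
Rearranging E = E° − (0.0592/n)·log Q gives log Q = 2(+2.78 − (+2.787))/0.0592 = −0.236.
For 2 Ce⁴⁺(aq) + Mn(s) → 2 Ce³⁺(aq) + Mn²⁺(aq), the reaction quotient is Q = ([Ce³⁺(aq)]^2·[Mn²⁺(aq)]) / [Ce⁴⁺(aq)]^2.
Substituting the known concentrations and solving, log [Mn²⁺(aq)] = −3.196 and [Mn²⁺(aq)] = 0.00064 M.

0.00064 M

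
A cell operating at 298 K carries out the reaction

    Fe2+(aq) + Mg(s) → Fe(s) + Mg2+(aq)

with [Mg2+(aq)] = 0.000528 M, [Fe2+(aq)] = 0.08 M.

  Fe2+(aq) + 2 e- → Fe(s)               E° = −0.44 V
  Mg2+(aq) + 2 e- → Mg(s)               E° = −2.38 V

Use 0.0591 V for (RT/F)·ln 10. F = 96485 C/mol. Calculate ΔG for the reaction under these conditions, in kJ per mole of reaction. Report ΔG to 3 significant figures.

−387 kJ/mol

The standard cell potential is −0.44 − (−2.38) = +1.94 V, with n = 2 electrons in the balanced equation.
Here Q = [Mg2+(aq)] / [Fe2+(aq)] = 0.0066 (log Q = −2.180), giving E = +1.94 − (0.0591/2)·(−2.180) = +2.0044 V.
ΔG = −nFE = −(2)(96485)(+2.0044) J/mol = −387 kJ/mol.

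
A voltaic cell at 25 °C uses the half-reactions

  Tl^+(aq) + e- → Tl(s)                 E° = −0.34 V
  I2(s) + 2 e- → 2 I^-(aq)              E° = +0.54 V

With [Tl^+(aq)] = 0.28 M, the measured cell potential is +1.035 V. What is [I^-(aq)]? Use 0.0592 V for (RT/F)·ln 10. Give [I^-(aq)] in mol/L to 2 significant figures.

0.0086 M

The I₂/I⁻ couple has the larger reduction potential, so it is the cathode: E°cell = +0.54 − (−0.34) = +0.88 V and n = 2.
From the Nernst equation, log Q = n(E° − E)/0.0592 = 2·(+0.88 − (+1.035))/0.0592 = −5.236.
For I2(s) + 2 Tl(s) → 2 I^-(aq) + 2 Tl^+(aq), the reaction quotient is Q = [I^-(aq)]^2·[Tl^+(aq)]^2.
Solving for the unknown gives log [I^-(aq)] = −2.065, so [I^-(aq)] ≈ 0.0086 M.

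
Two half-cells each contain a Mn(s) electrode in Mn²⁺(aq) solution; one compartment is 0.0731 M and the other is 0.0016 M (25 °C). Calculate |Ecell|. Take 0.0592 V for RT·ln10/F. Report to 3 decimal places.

0.049 V

For a concentration cell E°cell = 0, since both electrodes use the same couple.
The compartment with the higher Mn²⁺(aq) concentration (0.0731 M) acts as the cathode; ions are reduced there and produced at the dilute (0.0016 M) anode.
With n = 2, Ecell = −(0.0592/2)·log([dilute]/[conc]) = −(0.0592/2)·log(0.0016/0.0731) = +0.049 V.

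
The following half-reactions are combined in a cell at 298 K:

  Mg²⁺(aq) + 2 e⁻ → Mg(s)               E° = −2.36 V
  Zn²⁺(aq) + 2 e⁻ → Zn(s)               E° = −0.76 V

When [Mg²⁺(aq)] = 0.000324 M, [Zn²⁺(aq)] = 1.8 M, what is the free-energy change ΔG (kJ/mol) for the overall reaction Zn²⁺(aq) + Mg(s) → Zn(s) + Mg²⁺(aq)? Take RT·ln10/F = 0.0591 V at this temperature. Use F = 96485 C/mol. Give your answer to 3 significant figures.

−330 kJ/mol

With Zn²⁺/Zn reduced at the cathode, E°cell = −0.76 − (−2.36) = +1.60 V and n = 2.
Here Q = [Mg²⁺(aq)] / [Zn²⁺(aq)] = 0.00018 (log Q = −3.745), giving E = +1.60 − (0.0591/2)·(−3.745) = +1.7107 V.
ΔG = −nFE = −(2)(96485)(+1.7107) J/mol = −330 kJ/mol.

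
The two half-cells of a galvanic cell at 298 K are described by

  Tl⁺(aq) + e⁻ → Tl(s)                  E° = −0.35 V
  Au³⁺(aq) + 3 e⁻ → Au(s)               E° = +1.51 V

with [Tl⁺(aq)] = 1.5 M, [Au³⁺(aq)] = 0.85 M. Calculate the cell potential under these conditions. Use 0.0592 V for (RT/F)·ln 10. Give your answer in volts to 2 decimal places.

The Au³⁺/Au couple has the more positive E°, so it is the cathode; Tl⁺/Tl is the anode.
The standard potential is +1.51 − (−0.35) = +1.86 V and the balanced reaction transfers n = 3 electrons.
For the overall reaction Au³⁺(aq) + 3 Tl(s) → Au(s) + 3 Tl⁺(aq), Q = [Tl⁺(aq)]^3 / [Au³⁺(aq)] = 3.97, giving log Q = 0.599.
Applying E = E° − (RT ln10/nF)·log Q gives +1.86 − (0.0592/3)(0.599) = +1.85 V.

+1.85 V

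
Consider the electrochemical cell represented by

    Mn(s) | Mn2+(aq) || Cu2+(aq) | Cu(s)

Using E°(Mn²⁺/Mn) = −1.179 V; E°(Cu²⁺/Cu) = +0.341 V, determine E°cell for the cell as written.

+1.520 V

By convention the left-hand electrode in cell notation is the anode (oxidation) and the right-hand electrode is the cathode (reduction).
E°cell = E°(right) − E°(left) = +0.341 − (−1.179) = +1.520 V.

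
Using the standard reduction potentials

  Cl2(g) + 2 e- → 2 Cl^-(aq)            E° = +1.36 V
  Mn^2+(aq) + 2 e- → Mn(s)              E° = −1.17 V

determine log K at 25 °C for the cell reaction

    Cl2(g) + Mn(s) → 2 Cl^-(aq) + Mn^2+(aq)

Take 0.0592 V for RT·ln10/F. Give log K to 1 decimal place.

The Cl₂/Cl⁻ couple is reduced (cathode); E°cell = +1.36 − (−1.17) = +2.53 V with n = 2.
At equilibrium E = 0, so log K = nE°cell / 0.0592 = (2)(+2.53) / 0.0592 = 85.5.

log K = 85.5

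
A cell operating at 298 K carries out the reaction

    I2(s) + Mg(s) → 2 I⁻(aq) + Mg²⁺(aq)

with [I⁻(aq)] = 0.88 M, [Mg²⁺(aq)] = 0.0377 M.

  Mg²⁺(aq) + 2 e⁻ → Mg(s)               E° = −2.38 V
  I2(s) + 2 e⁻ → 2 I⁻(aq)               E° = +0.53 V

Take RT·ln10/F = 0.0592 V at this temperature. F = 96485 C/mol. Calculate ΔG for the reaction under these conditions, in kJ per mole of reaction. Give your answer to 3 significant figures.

E°cell = +0.53 − (−2.38) = +2.91 V; the balanced reaction transfers n = 2 electrons.
Here Q = [I⁻(aq)]^2·[Mg²⁺(aq)] = 0.0292 (log Q = −1.535), giving E = +2.91 − (0.0592/2)·(−1.535) = +2.9554 V.
Then ΔG = −nFE = −2 × 96485 × +2.9554 J/mol = −570 kJ/mol.

−570 kJ/mol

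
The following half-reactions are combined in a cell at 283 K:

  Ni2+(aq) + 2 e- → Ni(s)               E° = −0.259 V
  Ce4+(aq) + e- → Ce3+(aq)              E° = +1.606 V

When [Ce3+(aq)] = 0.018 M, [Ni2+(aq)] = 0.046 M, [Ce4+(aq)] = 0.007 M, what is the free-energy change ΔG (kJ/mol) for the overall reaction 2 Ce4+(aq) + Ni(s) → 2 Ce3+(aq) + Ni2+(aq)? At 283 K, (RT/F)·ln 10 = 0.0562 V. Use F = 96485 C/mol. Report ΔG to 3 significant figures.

−363 kJ/mol

The standard cell potential is +1.606 − (−0.259) = +1.865 V, with n = 2 electrons in the balanced equation.
The reaction quotient is ([Ce3+(aq)]^2·[Ni2+(aq)]) / [Ce4+(aq)]^2 = 0.304; by Nernst, E = +1.865 − (0.0562/2)(−0.517) = +1.8795 V.
Finally ΔG = −nFE = −(2)(96485 C/mol)(+1.8795 V) = −363 kJ/mol.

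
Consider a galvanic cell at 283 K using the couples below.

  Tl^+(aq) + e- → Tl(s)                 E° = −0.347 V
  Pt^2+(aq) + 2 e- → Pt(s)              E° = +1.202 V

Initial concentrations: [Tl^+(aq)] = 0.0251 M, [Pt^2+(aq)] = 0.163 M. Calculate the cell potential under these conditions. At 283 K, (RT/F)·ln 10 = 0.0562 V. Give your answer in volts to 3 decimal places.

Since E°(Pt²⁺/Pt) > E°(Tl⁺/Tl), Pt²⁺/Pt serves as the cathode.
The standard potential is +1.202 − (−0.347) = +1.549 V and the balanced reaction transfers n = 2 electrons.
For the overall reaction Pt^2+(aq) + 2 Tl(s) → Pt(s) + 2 Tl^+(aq), Q = [Tl^+(aq)]^2 / [Pt^2+(aq)] = 0.00387, giving log Q = −2.413.
Applying E = E° − (RT ln10/nF)·log Q gives +1.549 − (0.0562/2)(−2.413) = +1.617 V.

+1.617 V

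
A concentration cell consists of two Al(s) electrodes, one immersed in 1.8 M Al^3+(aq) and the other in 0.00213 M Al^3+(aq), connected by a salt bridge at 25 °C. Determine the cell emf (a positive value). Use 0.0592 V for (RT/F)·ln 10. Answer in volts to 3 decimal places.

For a concentration cell E°cell = 0, since both electrodes use the same couple.
The compartment with the higher Al^3+(aq) concentration (1.8 M) acts as the cathode; ions are reduced there and produced at the dilute (0.00213 M) anode.
With n = 3, Ecell = −(0.0592/3)·log([dilute]/[conc]) = −(0.0592/3)·log(0.00213/1.8) = +0.058 V.

0.058 V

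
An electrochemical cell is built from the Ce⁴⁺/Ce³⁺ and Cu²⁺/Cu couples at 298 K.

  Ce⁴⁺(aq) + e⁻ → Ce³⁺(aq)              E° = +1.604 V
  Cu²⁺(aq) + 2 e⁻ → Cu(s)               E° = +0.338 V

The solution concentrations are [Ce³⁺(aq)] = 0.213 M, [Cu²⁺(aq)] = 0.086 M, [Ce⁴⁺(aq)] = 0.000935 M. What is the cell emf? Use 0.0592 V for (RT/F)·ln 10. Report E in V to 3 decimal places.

Ce⁴⁺/Ce³⁺ is reduced (cathode, E° = +1.604 V) and Cu²⁺/Cu is oxidized (anode).
E°cell = +1.604 − (+0.338) = +1.266 V, with n = 2 electrons transferred.
Balancing gives 2 Ce⁴⁺(aq) + Cu(s) → 2 Ce³⁺(aq) + Cu²⁺(aq); hence Q = ([Ce³⁺(aq)]^2·[Cu²⁺(aq)]) / [Ce⁴⁺(aq)]^2 = 4.46×10^3 (log Q = 3.650).
Applying E = E° − (RT ln10/nF)·log Q gives +1.266 − (0.0592/2)(3.650) = +1.158 V.

+1.158 V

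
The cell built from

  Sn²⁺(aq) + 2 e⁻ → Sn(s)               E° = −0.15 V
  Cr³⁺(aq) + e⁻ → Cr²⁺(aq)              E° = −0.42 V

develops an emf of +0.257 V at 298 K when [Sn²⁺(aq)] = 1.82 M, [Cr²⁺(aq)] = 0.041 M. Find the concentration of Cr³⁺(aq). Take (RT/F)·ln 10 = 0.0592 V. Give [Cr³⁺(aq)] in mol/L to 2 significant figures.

The Sn²⁺/Sn couple has the larger reduction potential, so it is the cathode: E°cell = −0.15 − (−0.42) = +0.27 V and n = 2.
Rearranging E = E° − (0.0592/n)·log Q gives log Q = 2(+0.27 − (+0.257))/0.0592 = 0.439.
For Sn²⁺(aq) + 2 Cr²⁺(aq) → Sn(s) + 2 Cr³⁺(aq), the reaction quotient is Q = [Cr³⁺(aq)]^2 / ([Sn²⁺(aq)]·[Cr²⁺(aq)]^2).
Isolating [Cr³⁺(aq)] in Q = 10^{0.439} yields log [Cr³⁺(aq)] = −1.038, i.e. 0.092 M.

0.092 M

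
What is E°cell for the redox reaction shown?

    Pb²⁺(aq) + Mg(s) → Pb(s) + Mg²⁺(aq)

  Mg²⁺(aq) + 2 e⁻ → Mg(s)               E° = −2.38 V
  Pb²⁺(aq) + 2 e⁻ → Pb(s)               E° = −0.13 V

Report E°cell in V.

Pb²⁺(aq) gains electrons, so the Pb²⁺/Pb couple is the cathode; the Mg²⁺/Mg couple is the anode.
E°cell = E°(cathode) − E°(anode) = −0.13 − (−2.38) = +2.25 V.
The positive value indicates the reaction is spontaneous as written.

+2.25 V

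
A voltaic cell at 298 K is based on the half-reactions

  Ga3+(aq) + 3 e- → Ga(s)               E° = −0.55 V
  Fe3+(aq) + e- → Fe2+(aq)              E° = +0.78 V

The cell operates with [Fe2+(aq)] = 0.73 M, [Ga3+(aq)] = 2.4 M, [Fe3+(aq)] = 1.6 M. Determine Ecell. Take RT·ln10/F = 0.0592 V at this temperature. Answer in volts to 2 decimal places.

+1.34 V

Fe³⁺/Fe²⁺ is reduced (cathode, E° = +0.78 V) and Ga³⁺/Ga is oxidized (anode).
E°cell = E°cat − E°an = +0.78 − (−0.55) = +1.33 V; n = 3.
For the overall reaction 3 Fe3+(aq) + Ga(s) → 3 Fe2+(aq) + Ga3+(aq), Q = ([Fe2+(aq)]^3·[Ga3+(aq)]) / [Fe3+(aq)]^3 = 0.228, giving log Q = −0.642.
By the Nernst equation, E = +1.33 − (0.0592/3)·(−0.642) = +1.34 V.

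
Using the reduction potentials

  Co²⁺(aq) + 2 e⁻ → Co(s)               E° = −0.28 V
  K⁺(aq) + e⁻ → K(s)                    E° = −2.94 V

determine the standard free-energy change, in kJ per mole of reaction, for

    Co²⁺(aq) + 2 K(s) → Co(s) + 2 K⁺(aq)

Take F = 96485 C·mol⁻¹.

In the reaction as written Co²⁺(aq) is reduced, so the Co²⁺/Co couple is the cathode and K⁺/K is the anode.
E°cell = −0.28 − (−2.94) = +2.66 V; balancing electrons gives n = 2.
ΔG° = −nFE°cell = −(2)(96485)(+2.66) J/mol = −513 kJ/mol.

−513 kJ/mol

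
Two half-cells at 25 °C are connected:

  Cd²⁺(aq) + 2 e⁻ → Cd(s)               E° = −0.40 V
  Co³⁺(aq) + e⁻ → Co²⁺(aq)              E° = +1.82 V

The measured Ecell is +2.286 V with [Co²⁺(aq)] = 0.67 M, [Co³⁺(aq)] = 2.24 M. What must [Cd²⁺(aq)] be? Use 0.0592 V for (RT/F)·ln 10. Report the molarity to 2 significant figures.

0.066 M

The Co³⁺/Co²⁺ couple has the larger reduction potential, so it is the cathode: E°cell = +1.82 − (−0.40) = +2.22 V and n = 2.
Rearranging E = E° − (0.0592/n)·log Q gives log Q = 2(+2.22 − (+2.286))/0.0592 = −2.230.
The balanced reaction is 2 Co³⁺(aq) + Cd(s) → 2 Co²⁺(aq) + Cd²⁺(aq), so Q = ([Co²⁺(aq)]^2·[Cd²⁺(aq)]) / [Co³⁺(aq)]^2.
Substituting the known concentrations and solving, log [Cd²⁺(aq)] = −1.182 and [Cd²⁺(aq)] = 0.066 M.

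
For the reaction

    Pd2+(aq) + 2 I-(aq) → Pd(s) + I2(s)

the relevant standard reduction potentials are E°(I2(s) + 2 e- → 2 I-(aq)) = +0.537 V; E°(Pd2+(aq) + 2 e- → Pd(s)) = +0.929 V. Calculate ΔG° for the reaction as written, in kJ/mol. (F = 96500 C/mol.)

In the reaction as written Pd2+(aq) is reduced, so the Pd²⁺/Pd couple is the cathode and I₂/I⁻ is the anode.
E°cell = +0.929 − (+0.537) = +0.392 V; balancing electrons gives n = 2.
ΔG° = −nFE°cell = −(2)(96500)(+0.392) J/mol = −75.7 kJ/mol.

−75.7 kJ/mol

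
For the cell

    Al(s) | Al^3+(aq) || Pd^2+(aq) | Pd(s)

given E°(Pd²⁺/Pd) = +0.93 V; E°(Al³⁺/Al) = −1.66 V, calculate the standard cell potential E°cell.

By convention the left-hand electrode in cell notation is the anode (oxidation) and the right-hand electrode is the cathode (reduction).
E°cell = E°(right) − E°(left) = +0.93 − (−1.66) = +2.59 V.

+2.59 V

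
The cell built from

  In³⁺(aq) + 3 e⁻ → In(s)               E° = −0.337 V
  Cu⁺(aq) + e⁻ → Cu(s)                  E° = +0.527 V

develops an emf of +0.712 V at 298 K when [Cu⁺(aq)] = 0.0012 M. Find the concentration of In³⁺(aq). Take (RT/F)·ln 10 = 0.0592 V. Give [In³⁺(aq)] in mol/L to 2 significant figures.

With Cu⁺/Cu at the cathode and In³⁺/In at the anode, E°cell = +0.527 − (−0.337) = +0.864 V (n = 3).
From the Nernst equation, log Q = n(E° − E)/0.0592 = 3·(+0.864 − (+0.712))/0.0592 = 7.703.
Balancing electrons gives 3 Cu⁺(aq) + In(s) → 3 Cu(s) + In³⁺(aq); thus Q = [In³⁺(aq)] / [Cu⁺(aq)]^3.
Isolating [In³⁺(aq)] in Q = 10^{7.703} yields log [In³⁺(aq)] = −1.059, i.e. 0.087 M.

0.087 M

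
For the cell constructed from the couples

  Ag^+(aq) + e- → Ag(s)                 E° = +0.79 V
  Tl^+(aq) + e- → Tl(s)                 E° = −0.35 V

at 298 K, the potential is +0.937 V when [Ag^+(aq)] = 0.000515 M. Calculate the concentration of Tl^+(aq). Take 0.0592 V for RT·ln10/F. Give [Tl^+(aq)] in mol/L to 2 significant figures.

With Ag⁺/Ag at the cathode and Tl⁺/Tl at the anode, E°cell = +0.79 − (−0.35) = +1.14 V (n = 1).
Rearranging E = E° − (0.0592/n)·log Q gives log Q = 1(+1.14 − (+0.937))/0.0592 = 3.429.
The balanced reaction is Ag^+(aq) + Tl(s) → Ag(s) + Tl^+(aq), so Q = [Tl^+(aq)] / [Ag^+(aq)].
Isolating [Tl^+(aq)] in Q = 10^{3.429} yields log [Tl^+(aq)] = 0.141, i.e. 1.4 M.

1.4 M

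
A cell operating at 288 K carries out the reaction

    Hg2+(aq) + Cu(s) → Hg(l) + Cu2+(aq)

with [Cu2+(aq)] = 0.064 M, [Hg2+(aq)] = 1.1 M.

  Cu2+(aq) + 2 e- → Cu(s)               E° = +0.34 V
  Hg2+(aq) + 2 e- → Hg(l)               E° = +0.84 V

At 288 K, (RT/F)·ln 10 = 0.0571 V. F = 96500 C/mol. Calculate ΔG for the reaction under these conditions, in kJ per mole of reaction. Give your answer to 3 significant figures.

−103 kJ/mol

E°cell = +0.84 − (+0.34) = +0.50 V; the balanced reaction transfers n = 2 electrons.
The reaction quotient is [Cu2+(aq)] / [Hg2+(aq)] = 0.0582; by Nernst, E = +0.50 − (0.0571/2)(−1.235) = +0.5353 V.
ΔG = −nFE = −(2)(96500)(+0.5353) J/mol = −103 kJ/mol.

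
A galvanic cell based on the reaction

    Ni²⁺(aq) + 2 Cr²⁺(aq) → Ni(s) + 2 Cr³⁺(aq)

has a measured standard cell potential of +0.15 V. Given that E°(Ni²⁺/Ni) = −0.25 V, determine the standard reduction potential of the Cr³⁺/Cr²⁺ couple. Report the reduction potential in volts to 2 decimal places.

−0.40 V

In the reaction as written the Ni²⁺/Ni couple is reduced (cathode) and Cr³⁺/Cr²⁺ is oxidized (anode), so E°cell = E°(Ni²⁺/Ni) − E°(Cr³⁺/Cr²⁺).
E°(Cr³⁺/Cr²⁺) = E°(cathode) − E°cell = −0.25 − (+0.15) = −0.40 V.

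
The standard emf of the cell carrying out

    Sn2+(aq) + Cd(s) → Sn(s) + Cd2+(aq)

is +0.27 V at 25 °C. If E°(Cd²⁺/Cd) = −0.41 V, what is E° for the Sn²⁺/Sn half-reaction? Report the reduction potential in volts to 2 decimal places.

In the reaction as written the Sn²⁺/Sn couple is reduced (cathode) and Cd²⁺/Cd is oxidized (anode), so E°cell = E°(Sn²⁺/Sn) − E°(Cd²⁺/Cd).
E°(Sn²⁺/Sn) = E°cell + E°(anode) = +0.27 + (−0.41) = −0.14 V.

−0.14 V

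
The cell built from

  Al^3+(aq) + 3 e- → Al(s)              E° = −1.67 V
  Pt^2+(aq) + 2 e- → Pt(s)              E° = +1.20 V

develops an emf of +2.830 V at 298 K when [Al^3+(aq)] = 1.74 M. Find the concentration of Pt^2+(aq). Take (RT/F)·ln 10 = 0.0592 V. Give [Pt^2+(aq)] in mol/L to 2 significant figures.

0.064 M

The Pt²⁺/Pt couple has the larger reduction potential, so it is the cathode: E°cell = +1.20 − (−1.67) = +2.87 V and n = 6.
Rearranging E = E° − (0.0592/n)·log Q gives log Q = 6(+2.87 − (+2.830))/0.0592 = 4.054.
For 3 Pt^2+(aq) + 2 Al(s) → 3 Pt(s) + 2 Al^3+(aq), the reaction quotient is Q = [Al^3+(aq)]^2 / [Pt^2+(aq)]^3.
Solving for the unknown gives log [Pt^2+(aq)] = −1.191, so [Pt^2+(aq)] ≈ 0.064 M.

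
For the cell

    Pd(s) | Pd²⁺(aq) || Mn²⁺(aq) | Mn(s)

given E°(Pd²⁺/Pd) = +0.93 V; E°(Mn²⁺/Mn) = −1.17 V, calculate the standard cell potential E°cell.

By convention the left-hand electrode in cell notation is the anode (oxidation) and the right-hand electrode is the cathode (reduction).
E°cell = E°(right) − E°(left) = −1.17 − (+0.93) = −2.10 V.
The negative sign shows that, as written, the cell would require an external voltage to drive the reaction.

−2.10 V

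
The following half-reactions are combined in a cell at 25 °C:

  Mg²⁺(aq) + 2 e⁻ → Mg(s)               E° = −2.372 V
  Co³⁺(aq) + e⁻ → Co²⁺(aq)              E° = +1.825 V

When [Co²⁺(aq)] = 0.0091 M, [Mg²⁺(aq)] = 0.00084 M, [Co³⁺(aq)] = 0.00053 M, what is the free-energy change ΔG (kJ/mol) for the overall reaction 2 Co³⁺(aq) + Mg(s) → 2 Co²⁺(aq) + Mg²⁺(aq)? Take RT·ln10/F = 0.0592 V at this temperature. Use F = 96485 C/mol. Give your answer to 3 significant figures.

−813 kJ/mol

With Co³⁺/Co²⁺ reduced at the cathode, E°cell = +1.825 − (−2.372) = +4.197 V and n = 2.
Q = ([Co²⁺(aq)]^2·[Mg²⁺(aq)]) / [Co³⁺(aq)]^2 = 0.248, so log Q = −0.606 and E = +4.197 − (0.0592/2)(−0.606) = +4.2149 V.
ΔG = −nFE = −(2)(96485)(+4.2149) J/mol = −813 kJ/mol.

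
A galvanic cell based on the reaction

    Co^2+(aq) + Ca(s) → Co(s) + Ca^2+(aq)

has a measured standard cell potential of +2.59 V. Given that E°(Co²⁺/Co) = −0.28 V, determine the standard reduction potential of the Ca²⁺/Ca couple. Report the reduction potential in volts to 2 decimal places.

−2.87 V

In the reaction as written the Co²⁺/Co couple is reduced (cathode) and Ca²⁺/Ca is oxidized (anode), so E°cell = E°(Co²⁺/Co) − E°(Ca²⁺/Ca).
E°(Ca²⁺/Ca) = E°(cathode) − E°cell = −0.28 − (+2.59) = −2.87 V.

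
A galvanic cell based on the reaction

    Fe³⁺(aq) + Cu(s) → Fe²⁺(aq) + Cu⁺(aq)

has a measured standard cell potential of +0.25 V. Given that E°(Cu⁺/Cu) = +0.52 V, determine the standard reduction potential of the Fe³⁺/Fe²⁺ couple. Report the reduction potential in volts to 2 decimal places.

In the reaction as written the Fe³⁺/Fe²⁺ couple is reduced (cathode) and Cu⁺/Cu is oxidized (anode), so E°cell = E°(Fe³⁺/Fe²⁺) − E°(Cu⁺/Cu).
E°(Fe³⁺/Fe²⁺) = E°cell + E°(anode) = +0.25 + (+0.52) = +0.77 V.

+0.77 V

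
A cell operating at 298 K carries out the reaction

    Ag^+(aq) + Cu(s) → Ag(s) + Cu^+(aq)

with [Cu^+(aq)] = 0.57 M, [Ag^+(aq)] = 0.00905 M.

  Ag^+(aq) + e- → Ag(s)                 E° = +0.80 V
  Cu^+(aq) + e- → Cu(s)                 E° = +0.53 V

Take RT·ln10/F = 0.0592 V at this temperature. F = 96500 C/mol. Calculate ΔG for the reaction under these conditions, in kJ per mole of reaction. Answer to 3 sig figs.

E°cell = +0.80 − (+0.53) = +0.27 V; the balanced reaction transfers n = 1 electron.
Q = [Cu^+(aq)] / [Ag^+(aq)] = 63, so log Q = 1.799 and E = +0.27 − (0.0592/1)(1.799) = +0.1635 V.
Finally ΔG = −nFE = −(1)(96500 C/mol)(+0.1635 V) = −15.8 kJ/mol.

−15.8 kJ/mol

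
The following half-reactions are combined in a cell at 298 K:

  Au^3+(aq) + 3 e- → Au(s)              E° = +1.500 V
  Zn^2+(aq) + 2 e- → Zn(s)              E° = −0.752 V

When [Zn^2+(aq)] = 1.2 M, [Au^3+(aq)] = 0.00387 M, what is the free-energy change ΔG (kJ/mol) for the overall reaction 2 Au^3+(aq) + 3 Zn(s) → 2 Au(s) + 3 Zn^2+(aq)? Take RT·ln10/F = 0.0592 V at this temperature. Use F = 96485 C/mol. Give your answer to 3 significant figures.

−1270 kJ/mol

The standard cell potential is +1.500 − (−0.752) = +2.252 V, with n = 6 electrons in the balanced equation.
Q = [Zn^2+(aq)]^3 / [Au^3+(aq)]^2 = 1.15×10^5, so log Q = 5.062 and E = +2.252 − (0.0592/6)(5.062) = +2.2021 V.
ΔG = −nFE = −(6)(96485)(+2.2021) J/mol = −1270 kJ/mol.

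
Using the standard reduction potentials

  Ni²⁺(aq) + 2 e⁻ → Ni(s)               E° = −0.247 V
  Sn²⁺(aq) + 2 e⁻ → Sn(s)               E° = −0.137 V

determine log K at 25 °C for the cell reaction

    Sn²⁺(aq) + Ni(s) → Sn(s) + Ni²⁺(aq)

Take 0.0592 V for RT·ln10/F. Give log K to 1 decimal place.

log K = 3.7

The Sn²⁺/Sn couple is reduced (cathode); E°cell = −0.137 − (−0.247) = +0.110 V with n = 2.
At equilibrium E = 0, so log K = nE°cell / 0.0592 = (2)(+0.110) / 0.0592 = 3.7.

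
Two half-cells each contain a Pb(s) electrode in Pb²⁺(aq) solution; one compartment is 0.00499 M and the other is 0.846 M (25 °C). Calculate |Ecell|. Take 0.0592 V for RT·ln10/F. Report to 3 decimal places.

For a concentration cell E°cell = 0, since both electrodes use the same couple.
The compartment with the higher Pb²⁺(aq) concentration (0.846 M) acts as the cathode; ions are reduced there and produced at the dilute (0.00499 M) anode.
With n = 2, Ecell = −(0.0592/2)·log([dilute]/[conc]) = −(0.0592/2)·log(0.00499/0.846) = +0.066 V.

0.066 V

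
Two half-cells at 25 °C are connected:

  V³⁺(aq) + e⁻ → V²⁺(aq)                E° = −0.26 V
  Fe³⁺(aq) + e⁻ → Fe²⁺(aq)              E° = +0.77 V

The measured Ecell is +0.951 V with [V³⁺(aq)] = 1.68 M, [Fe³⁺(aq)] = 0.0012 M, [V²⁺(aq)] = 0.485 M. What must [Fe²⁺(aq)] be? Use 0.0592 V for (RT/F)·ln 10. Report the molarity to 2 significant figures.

0.0075 M

The Fe³⁺/Fe²⁺ couple has the larger reduction potential, so it is the cathode: E°cell = +0.77 − (−0.26) = +1.03 V and n = 1.
Since E = E° − (0.0592/n)·log Q, log Q = n(E° − E)/0.0592 = 1.334.
For Fe³⁺(aq) + V²⁺(aq) → Fe²⁺(aq) + V³⁺(aq), the reaction quotient is Q = ([Fe²⁺(aq)]·[V³⁺(aq)]) / ([Fe³⁺(aq)]·[V²⁺(aq)]).
Isolating [Fe²⁺(aq)] in Q = 10^{1.334} yields log [Fe²⁺(aq)] = −2.126, i.e. 0.0075 M.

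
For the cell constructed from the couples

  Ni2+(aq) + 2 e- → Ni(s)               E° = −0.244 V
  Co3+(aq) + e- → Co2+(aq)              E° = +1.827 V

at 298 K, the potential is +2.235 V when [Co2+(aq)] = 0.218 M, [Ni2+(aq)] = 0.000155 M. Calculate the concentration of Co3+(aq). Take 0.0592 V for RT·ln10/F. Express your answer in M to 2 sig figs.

Co³⁺/Co²⁺ is the cathode (higher E°); E°cell = +1.827 − (−0.244) = +2.071 V with n = 2.
Since E = E° − (0.0592/n)·log Q, log Q = n(E° − E)/0.0592 = −5.541.
For 2 Co3+(aq) + Ni(s) → 2 Co2+(aq) + Ni2+(aq), the reaction quotient is Q = ([Co2+(aq)]^2·[Ni2+(aq)]) / [Co3+(aq)]^2.
Solving for the unknown gives log [Co3+(aq)] = 0.204, so [Co3+(aq)] ≈ 1.6 M.

1.6 M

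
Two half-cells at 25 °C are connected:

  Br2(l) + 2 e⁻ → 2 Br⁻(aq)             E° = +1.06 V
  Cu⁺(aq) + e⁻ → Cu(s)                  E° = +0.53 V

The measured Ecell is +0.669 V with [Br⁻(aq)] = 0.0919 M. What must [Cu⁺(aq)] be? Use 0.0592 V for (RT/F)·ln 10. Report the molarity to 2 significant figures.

Br₂/Br⁻ is the cathode (higher E°); E°cell = +1.06 − (+0.53) = +0.53 V with n = 2.
Since E = E° − (0.0592/n)·log Q, log Q = n(E° − E)/0.0592 = −4.696.
For Br2(l) + 2 Cu(s) → 2 Br⁻(aq) + 2 Cu⁺(aq), the reaction quotient is Q = [Br⁻(aq)]^2·[Cu⁺(aq)]^2.
Solving for the unknown gives log [Cu⁺(aq)] = −1.311, so [Cu⁺(aq)] ≈ 0.049 M.

0.049 M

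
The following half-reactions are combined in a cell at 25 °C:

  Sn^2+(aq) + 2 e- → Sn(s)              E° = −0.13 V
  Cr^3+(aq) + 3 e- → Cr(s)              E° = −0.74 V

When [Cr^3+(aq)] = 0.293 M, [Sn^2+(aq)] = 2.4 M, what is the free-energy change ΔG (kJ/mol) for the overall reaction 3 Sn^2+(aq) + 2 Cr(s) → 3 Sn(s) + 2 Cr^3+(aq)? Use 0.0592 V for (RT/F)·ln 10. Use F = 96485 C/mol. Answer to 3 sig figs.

The standard cell potential is −0.13 − (−0.74) = +0.61 V, with n = 6 electrons in the balanced equation.
Q = [Cr^3+(aq)]^2 / [Sn^2+(aq)]^3 = 0.00621, so log Q = −2.207 and E = +0.61 − (0.0592/6)(−2.207) = +0.6318 V.
Then ΔG = −nFE = −6 × 96485 × +0.6318 J/mol = −366 kJ/mol.

−366 kJ/mol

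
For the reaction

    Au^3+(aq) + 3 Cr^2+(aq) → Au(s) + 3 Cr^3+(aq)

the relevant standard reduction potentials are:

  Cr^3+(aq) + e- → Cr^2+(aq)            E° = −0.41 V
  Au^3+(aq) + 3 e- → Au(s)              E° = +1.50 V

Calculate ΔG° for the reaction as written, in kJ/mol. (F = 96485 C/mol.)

−553 kJ/mol

In the reaction as written Au^3+(aq) is reduced, so the Au³⁺/Au couple is the cathode and Cr³⁺/Cr²⁺ is the anode.
E°cell = +1.50 − (−0.41) = +1.91 V; balancing electrons gives n = 3.
ΔG° = −nFE°cell = −(3)(96485)(+1.91) J/mol = −553 kJ/mol.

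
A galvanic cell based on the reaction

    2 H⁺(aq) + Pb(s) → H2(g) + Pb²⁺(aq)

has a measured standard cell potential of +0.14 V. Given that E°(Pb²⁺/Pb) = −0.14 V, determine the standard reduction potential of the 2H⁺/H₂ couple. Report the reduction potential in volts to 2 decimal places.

In the reaction as written the 2H⁺/H₂ couple is reduced (cathode) and Pb²⁺/Pb is oxidized (anode), so E°cell = E°(2H⁺/H₂) − E°(Pb²⁺/Pb).
E°(2H⁺/H₂) = E°cell + E°(anode) = +0.14 + (−0.14) = +0.00 V.

+0.00 V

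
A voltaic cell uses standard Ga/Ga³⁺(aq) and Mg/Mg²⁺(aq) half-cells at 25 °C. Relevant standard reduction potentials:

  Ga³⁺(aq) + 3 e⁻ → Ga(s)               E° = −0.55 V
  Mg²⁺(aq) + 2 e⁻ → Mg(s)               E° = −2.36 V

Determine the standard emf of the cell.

Of the two couples in this cell, the one with the more positive reduction potential is reduced at the cathode: here that is Ga³⁺/Ga (−0.55 V); Mg²⁺/Mg (−2.36 V) is the anode.
E°cell = E°(cathode) − E°(anode) = −0.55 − (−2.36) = +1.81 V.

+1.81 V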